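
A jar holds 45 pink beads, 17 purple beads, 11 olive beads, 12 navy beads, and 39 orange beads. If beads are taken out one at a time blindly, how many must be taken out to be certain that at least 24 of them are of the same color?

87

In the worst case we take at most 23 of each color, but all 17 purple, all 11 olive, and all 12 navy (fewer than 23), giving 23 + 17 + 11 + 12 + 23 = 86.
One more bead then forces some color to 24, so 86 + 1 = 87.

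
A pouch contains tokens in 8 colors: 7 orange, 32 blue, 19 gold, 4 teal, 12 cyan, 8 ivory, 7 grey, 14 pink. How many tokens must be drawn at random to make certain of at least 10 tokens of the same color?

In the worst case we take at most 9 of each color, but all 7 orange, all 4 teal, all 8 ivory, and all 7 grey (fewer than 9), giving 7 + 9 + 9 + 4 + 9 + 8 + 7 + 9 = 62.
One more token then forces some color to 10, so 62 + 1 = 63.

63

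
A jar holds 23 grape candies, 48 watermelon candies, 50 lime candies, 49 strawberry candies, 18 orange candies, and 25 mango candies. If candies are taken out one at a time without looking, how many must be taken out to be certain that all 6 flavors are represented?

The hardest flavor to obtain is orange: we could draw every other candy first — 213 − 18 = 195 candies — without a single orange one.
The next draw must be orange, so 195 + 1 = 196.

196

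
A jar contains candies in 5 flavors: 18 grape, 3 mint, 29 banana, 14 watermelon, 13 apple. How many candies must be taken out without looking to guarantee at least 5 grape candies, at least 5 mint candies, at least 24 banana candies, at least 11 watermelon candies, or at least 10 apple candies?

The worst case stops just short of every target: 4 grape, all 3 mint, 23 banana, 10 watermelon, 9 apple — 4 + 3 + 23 + 10 + 9 = 49 candies.
One more candy must push some flavor to its target, so 49 + 1 = 50.

50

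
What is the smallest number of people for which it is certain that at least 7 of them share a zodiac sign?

73

There are 12 zodiac signs acting as pigeonholes.
With 12 × 6 = 72 people we could place exactly 6 in each, with no class reaching 7.
One more forces some class to hold 7, so 72 + 1 = 73.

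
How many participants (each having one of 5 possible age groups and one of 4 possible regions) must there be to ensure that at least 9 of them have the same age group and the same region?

161

There are 5 × 4 = 20 (age group, region) combinations acting as pigeonholes.
With 20 × 8 = 160 participants we could place exactly 8 in each, with no (age group, region) pair reaching 9.
One more forces some (age group, region) pair to hold 9, so 160 + 1 = 161.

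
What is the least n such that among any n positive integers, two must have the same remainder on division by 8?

9

Use the pigeonhole principle on residue classes: two integers differ by a multiple of 8 exactly when they share a remainder mod 8.
There are 8 residue classes mod 8, so 8 integers can all lie in distinct classes.
One more integer must repeat a residue, giving a difference divisible by 8. So n = 8 + 1 = 9.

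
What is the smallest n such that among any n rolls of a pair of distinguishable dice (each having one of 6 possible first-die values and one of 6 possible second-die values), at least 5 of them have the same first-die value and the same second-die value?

There are 6 × 6 = 36 (first-die value, second-die value) combinations acting as pigeonholes.
With 36 × 4 = 144 rolls of a pair of distinguishable dice we could place exactly 4 in each, with no (first-die value, second-die value) pair reaching 5.
One more forces some (first-die value, second-die value) pair to hold 5, so 144 + 1 = 145.

145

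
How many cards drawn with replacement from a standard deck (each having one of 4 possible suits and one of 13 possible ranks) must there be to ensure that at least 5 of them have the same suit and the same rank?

209

There are 4 × 13 = 52 (suit, rank) combinations acting as pigeonholes.
With 52 × 4 = 208 cards drawn with replacement from a standard deck we could place exactly 4 in each, with no (suit, rank) pair reaching 5.
One more forces some (suit, rank) pair to hold 5, so 208 + 1 = 209.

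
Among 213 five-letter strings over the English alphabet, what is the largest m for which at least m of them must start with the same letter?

There are 26 possible first letters, which serve as the pigeonholes.
If each of the 26 possible first letters held at most 8, the total would be at most 26 × 8 = 208 < 213, a contradiction.
So at least one holds ⌈213/26⌉ = 9.

9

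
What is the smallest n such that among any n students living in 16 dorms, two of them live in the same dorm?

17

There are 16 dorms acting as pigeonholes.
With 16 students we could place one in each, avoiding any repeat.
One more forces some class to hold 2, so 16 + 1 = 17.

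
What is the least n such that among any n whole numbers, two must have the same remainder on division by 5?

6

Two integers differ by a multiple of 5 exactly when they share a remainder mod 5.
There are 5 residue classes mod 5, so 5 integers can all lie in distinct classes.
One more integer must repeat a residue, giving a difference divisible by 5. So n = 5 + 1 = 6.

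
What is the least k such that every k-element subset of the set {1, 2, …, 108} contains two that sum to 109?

55

Partition {1, …, 108} into 54 pairs: {1,108}, {2,107}, …, {54,55}.
Choosing 54 integers — say the integers 1 through 54 — takes one from each pair and avoids the property.
Choosing 55 forces two into the same pair by pigeonhole, and those sum to 109. So 55.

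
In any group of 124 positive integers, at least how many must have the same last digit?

There are 10 possible last digits, which serve as the pigeonholes.
If each of the 10 possible last digits held at most 12, the total would be at most 10 × 12 = 120 < 124, a contradiction.
So at least one holds ⌈124/10⌉ = 13.

13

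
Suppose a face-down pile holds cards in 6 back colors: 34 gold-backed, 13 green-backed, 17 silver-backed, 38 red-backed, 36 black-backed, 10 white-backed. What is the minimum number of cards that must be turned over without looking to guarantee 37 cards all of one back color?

In the worst case we take at most 36 of each back color, but all 34 gold-backed, all 13 green-backed, all 17 silver-backed, and all 10 white-backed (fewer than 36), giving 34 + 13 + 17 + 36 + 36 + 10 = 146.
One more card then forces some back color to 37, so 146 + 1 = 147.

147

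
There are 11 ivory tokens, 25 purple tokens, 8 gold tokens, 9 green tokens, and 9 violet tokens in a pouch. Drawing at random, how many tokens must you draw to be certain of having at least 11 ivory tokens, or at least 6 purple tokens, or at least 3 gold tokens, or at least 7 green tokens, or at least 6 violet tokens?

Each of the 5 colors has its own threshold; avoid all of them simultaneously.
The worst case stops just short of every target: 10 ivory, 5 purple, 2 gold, 6 green, 5 violet — 10 + 5 + 2 + 6 + 5 = 28 tokens.
One more token must push some color to its target, so 28 + 1 = 29.

29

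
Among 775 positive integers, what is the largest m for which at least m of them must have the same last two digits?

8

If each of the 100 possible two-digit endings held at most 7, the total would be at most 100 × 7 = 700 < 775, a contradiction.
So at least one holds ⌈775/100⌉ = 8.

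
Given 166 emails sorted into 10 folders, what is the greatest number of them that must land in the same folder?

The 166 emails fall into 10 folders.
If each of the 10 folders held at most 16, the total would be at most 10 × 16 = 160 < 166, a contradiction.
So at least one holds ⌈166/10⌉ = 17.

17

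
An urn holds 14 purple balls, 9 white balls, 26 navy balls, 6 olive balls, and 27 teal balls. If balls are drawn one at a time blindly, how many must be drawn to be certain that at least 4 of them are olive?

80

The worst case draws every non-olive ball first: 14 + 9 + 26 + 27 = 76.
The next 4 draws are then forced to be olive, giving 76 + 4 = 80.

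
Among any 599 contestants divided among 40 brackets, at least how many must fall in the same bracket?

The 599 contestants fall into 40 brackets.
If each of the 40 brackets held at most 14, the total would be at most 40 × 14 = 560 < 599, a contradiction.
So at least one holds ⌈599/40⌉ = 15.

15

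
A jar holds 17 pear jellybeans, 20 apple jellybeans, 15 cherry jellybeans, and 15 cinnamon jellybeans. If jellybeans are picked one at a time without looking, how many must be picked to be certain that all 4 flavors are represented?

53

The hardest flavor to obtain is cherry: we could draw every other jellybean first — 67 − 15 = 52 jellybeans — without a single cherry one.
The next draw must be cherry, so 52 + 1 = 53.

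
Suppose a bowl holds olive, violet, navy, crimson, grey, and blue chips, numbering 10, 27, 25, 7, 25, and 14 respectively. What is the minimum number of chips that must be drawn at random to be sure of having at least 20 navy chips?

103

The worst case draws every non-navy chip first: 10 + 27 + 7 + 25 + 14 = 83.
The next 20 draws are then forced to be navy, giving 83 + 20 = 103.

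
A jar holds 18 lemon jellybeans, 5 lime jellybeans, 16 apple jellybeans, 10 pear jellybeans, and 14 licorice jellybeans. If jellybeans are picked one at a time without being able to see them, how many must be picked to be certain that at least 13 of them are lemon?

The worst case draws every non-lemon jellybean first: 5 + 16 + 10 + 14 = 45.
The next 13 draws are then forced to be lemon, giving 45 + 13 = 58.

58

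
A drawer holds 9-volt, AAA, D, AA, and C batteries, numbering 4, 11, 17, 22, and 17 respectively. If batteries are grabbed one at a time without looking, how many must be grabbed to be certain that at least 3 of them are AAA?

63

The worst case draws every non-AAA battery first: 4 + 17 + 22 + 17 = 60.
The next 3 draws are then forced to be AAA, giving 60 + 3 = 63.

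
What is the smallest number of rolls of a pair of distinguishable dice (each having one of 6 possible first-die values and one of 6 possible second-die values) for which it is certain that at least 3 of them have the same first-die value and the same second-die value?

73

There are 6 × 6 = 36 (first-die value, second-die value) combinations acting as pigeonholes.
With 36 × 2 = 72 rolls of a pair of distinguishable dice we could place exactly 2 in each, with no (first-die value, second-die value) pair reaching 3.
One more forces some (first-die value, second-die value) pair to hold 3, so 72 + 1 = 73.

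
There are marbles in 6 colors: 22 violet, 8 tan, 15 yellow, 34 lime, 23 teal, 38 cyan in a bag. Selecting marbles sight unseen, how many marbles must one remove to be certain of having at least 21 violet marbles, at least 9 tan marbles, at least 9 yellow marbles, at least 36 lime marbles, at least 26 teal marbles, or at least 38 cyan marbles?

131

The worst case stops just short of every target: 20 violet, 8 tan, 8 yellow, all 34 lime, all 23 teal, 37 cyan — 20 + 8 + 8 + 34 + 23 + 37 = 130 marbles.
One more marble must push some color to its target, so 130 + 1 = 131.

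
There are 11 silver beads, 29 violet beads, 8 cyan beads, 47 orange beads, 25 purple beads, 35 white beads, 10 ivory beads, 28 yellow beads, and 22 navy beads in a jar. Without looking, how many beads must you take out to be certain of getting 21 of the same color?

150

Treat the 9 colors as pigeonholes.
In the worst case we take at most 20 of each color, but all 11 silver, all 8 cyan, and all 10 ivory (fewer than 20), giving 11 + 20 + 8 + 20 + 20 + 20 + 10 + 20 + 20 = 149.
One more bead then forces some color to 21, so 149 + 1 = 150.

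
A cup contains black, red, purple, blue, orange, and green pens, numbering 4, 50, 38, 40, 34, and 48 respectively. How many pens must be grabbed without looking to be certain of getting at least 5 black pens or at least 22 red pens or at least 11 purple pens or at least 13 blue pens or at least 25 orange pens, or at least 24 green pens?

95

The worst case stops just short of every target: 4 black, 21 red, 10 purple, 12 blue, 24 orange, 23 green — 4 + 21 + 10 + 12 + 24 + 23 = 94 pens.
One more pen must push some ink color to its target, so 94 + 1 = 95.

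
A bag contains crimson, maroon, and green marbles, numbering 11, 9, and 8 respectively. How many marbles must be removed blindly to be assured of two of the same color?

4

Treat the 3 colors as pigeonholes.
The worst case takes 1 marble of each color without reaching 2 of any: 3 × 1 = 3.
The next marble must bring some color to 2, so 3 + 1 = 4.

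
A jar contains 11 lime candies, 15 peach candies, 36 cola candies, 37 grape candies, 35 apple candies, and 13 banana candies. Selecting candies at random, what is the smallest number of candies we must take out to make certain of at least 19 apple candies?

The worst case draws every non-apple candy first: 11 + 15 + 36 + 37 + 13 = 112.
The next 19 draws are then forced to be apple, giving 112 + 19 = 131.

131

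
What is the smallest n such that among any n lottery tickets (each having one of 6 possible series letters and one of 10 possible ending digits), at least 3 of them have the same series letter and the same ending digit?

There are 6 × 10 = 60 (series letter, ending digit) combinations acting as pigeonholes.
With 60 × 2 = 120 lottery tickets we could place exactly 2 in each, with no (series letter, ending digit) pair reaching 3.
One more forces some (series letter, ending digit) pair to hold 3, so 120 + 1 = 121.

121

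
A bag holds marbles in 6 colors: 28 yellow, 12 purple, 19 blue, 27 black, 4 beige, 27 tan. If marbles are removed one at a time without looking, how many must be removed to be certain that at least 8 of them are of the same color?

40

Treat the 6 colors as pigeonholes.
In the worst case we take at most 7 of each color, but all 4 beige (fewer than 7), giving 7 + 7 + 7 + 7 + 4 + 7 = 39.
One more marble then forces some color to 8, so 39 + 1 = 40.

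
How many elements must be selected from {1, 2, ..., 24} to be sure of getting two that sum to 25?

Partition {1, …, 24} into 12 pairs: {1,24}, {2,23}, …, {12,13}.
Choosing 12 integers — say the integers 1 through 12 — takes one from each pair and avoids the property.
Choosing 13 forces two into the same pair by pigeonhole, and those sum to 25. So 13.

13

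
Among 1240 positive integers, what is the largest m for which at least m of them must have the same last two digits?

The 1240 positive integers fall into 100 possible two-digit endings.
If each of the 100 possible two-digit endings held at most 12, the total would be at most 100 × 12 = 1200 < 1240, a contradiction.
So at least one holds ⌈1240/100⌉ = 13.

13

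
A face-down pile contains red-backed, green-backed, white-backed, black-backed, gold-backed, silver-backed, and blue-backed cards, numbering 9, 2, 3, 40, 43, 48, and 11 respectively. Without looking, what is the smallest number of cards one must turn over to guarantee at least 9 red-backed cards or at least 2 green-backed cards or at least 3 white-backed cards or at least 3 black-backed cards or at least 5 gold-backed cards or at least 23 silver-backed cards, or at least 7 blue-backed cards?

46

The worst case stops just short of every target: 8 red-backed, 1 green-backed, 2 white-backed, 2 black-backed, 4 gold-backed, 22 silver-backed, 6 blue-backed — 8 + 1 + 2 + 2 + 4 + 22 + 6 = 45 cards.
One more card must push some back color to its target, so 45 + 1 = 46.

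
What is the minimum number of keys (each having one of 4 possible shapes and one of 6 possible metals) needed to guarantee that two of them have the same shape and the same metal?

There are 4 × 6 = 24 (shape, metal) combinations acting as pigeonholes.
With 24 keys we could place one in each, avoiding any repeat.
One more forces some (shape, metal) pair to hold 2, so 24 + 1 = 25.

25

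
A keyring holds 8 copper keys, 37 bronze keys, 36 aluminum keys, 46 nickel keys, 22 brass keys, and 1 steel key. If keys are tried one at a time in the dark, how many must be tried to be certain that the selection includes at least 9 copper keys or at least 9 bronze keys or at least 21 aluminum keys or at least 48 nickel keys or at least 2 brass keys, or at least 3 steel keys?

85

The worst case stops just short of every target: 8 copper, 8 bronze, 20 aluminum, all 46 nickel, 1 brass, all 1 steel — 8 + 8 + 20 + 46 + 1 + 1 = 84 keys.
One more key must push some type to its target, so 84 + 1 = 85.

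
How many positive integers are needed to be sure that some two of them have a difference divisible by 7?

8

Two integers differ by a multiple of 7 exactly when they share a remainder mod 7.
There are 7 residue classes mod 7, so 7 integers can all lie in distinct classes.
One more integer must repeat a residue, giving a difference divisible by 7. So n = 7 + 1 = 8.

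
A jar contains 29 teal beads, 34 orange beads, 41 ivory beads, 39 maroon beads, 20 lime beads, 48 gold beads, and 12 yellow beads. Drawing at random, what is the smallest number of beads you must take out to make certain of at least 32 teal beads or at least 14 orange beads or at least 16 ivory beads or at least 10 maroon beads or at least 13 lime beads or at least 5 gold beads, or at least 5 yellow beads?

87

The worst case stops just short of every target: all 29 teal, 13 orange, 15 ivory, 9 maroon, 12 lime, 4 gold, 4 yellow — 29 + 13 + 15 + 9 + 12 + 4 + 4 = 86 beads.
One more bead must push some color to its target, so 86 + 1 = 87.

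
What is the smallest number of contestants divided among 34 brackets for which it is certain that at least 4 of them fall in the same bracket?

103

There are 34 brackets acting as pigeonholes.
With 34 × 3 = 102 contestants we could place exactly 3 in each, with no class reaching 4.
One more forces some class to hold 4, so 102 + 1 = 103.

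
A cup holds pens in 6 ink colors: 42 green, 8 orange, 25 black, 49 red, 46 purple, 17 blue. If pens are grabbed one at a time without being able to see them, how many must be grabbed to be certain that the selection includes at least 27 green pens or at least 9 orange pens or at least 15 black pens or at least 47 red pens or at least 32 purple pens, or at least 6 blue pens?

The worst case stops just short of every target: 26 green, 8 orange, 14 black, 46 red, 31 purple, 5 blue — 26 + 8 + 14 + 46 + 31 + 5 = 130 pens.
One more pen must push some ink color to its target, so 130 + 1 = 131.

131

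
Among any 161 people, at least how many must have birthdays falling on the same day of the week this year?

If each of the 7 days of the week held at most 22, the total would be at most 7 × 22 = 154 < 161, a contradiction.
So at least one holds ⌈161/7⌉ = 23.

23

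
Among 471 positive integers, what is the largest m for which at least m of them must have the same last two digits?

The 471 positive integers fall into 100 possible two-digit endings.
If each of the 100 possible two-digit endings held at most 4, the total would be at most 100 × 4 = 400 < 471, a contradiction.
So at least one holds ⌈471/100⌉ = 5.

5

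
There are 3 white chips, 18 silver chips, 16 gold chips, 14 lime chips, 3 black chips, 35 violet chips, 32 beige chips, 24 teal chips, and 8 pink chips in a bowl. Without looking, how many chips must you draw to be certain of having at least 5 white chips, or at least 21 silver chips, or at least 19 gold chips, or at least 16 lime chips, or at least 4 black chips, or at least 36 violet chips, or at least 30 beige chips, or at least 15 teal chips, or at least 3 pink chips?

Each of the 9 colors has its own threshold; avoid all of them simultaneously.
The worst case stops just short of every target: all 3 white, all 18 silver, all 16 gold, all 14 lime, 3 black, 35 violet, 29 beige, 14 teal, 2 pink — 3 + 18 + 16 + 14 + 3 + 35 + 29 + 14 + 2 = 134 chips.
One more chip must push some color to its target, so 134 + 1 = 135.

135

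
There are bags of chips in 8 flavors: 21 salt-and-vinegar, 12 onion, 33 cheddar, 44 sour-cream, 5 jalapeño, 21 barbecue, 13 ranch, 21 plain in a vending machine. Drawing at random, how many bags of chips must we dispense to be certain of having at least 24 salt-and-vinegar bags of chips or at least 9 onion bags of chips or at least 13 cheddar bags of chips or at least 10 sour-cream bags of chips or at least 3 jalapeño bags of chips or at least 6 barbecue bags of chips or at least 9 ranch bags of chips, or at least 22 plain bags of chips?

Each of the 8 flavors has its own threshold; avoid all of them simultaneously.
The worst case stops just short of every target: all 21 salt-and-vinegar, 8 onion, 12 cheddar, 9 sour-cream, 2 jalapeño, 5 barbecue, 8 ranch, 21 plain — 21 + 8 + 12 + 9 + 2 + 5 + 8 + 21 = 86 bags of chips.
One more bag of chips must push some flavor to its target, so 86 + 1 = 87.

87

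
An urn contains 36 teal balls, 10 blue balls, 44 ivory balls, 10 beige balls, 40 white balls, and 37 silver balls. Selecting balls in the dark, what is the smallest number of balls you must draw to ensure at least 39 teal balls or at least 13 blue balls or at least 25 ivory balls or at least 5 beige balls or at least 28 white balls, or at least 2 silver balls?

The worst case stops just short of every target: all 36 teal, all 10 blue, 24 ivory, 4 beige, 27 white, 1 silver — 36 + 10 + 24 + 4 + 27 + 1 = 102 balls.
One more ball must push some color to its target, so 102 + 1 = 103.

103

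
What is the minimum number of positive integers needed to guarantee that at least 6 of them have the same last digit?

There are 10 possible last digits acting as pigeonholes.
With 10 × 5 = 50 positive integers we could place exactly 5 in each, with no class reaching 6.
One more forces some class to hold 6, so 50 + 1 = 51.

51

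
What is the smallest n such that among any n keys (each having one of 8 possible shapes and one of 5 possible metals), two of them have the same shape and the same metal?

41

There are 8 × 5 = 40 (shape, metal) combinations acting as pigeonholes.
With 40 keys we could place one in each, avoiding any repeat.
One more forces some (shape, metal) pair to hold 2, so 40 + 1 = 41.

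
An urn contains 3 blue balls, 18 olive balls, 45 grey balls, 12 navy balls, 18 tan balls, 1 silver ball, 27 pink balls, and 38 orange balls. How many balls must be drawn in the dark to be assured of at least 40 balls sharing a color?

In the worst case we take at most 39 of each color, but all 3 blue, all 18 olive, all 12 navy, all 18 tan, all 1 silver, all 27 pink, and all 38 orange (fewer than 39), giving 3 + 18 + 39 + 12 + 18 + 1 + 27 + 38 = 156.
One more ball then forces some color to 40, so 156 + 1 = 157.

157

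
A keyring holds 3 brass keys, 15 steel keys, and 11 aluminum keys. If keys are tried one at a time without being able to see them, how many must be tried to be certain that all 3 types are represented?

The hardest type to obtain is brass: we could draw every other key first — 29 − 3 = 26 keys — without a single brass one.
The next draw must be brass, so 26 + 1 = 27.

27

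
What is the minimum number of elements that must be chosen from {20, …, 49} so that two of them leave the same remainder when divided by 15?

16

Group the integers by remainder mod 15; there are 15 residue classes, each nonempty in this range.
Choosing one from each class (15 integers) avoids any shared remainder.
One more choice must repeat a class, so two differ by a multiple of 15. Hence 15 + 1 = 16.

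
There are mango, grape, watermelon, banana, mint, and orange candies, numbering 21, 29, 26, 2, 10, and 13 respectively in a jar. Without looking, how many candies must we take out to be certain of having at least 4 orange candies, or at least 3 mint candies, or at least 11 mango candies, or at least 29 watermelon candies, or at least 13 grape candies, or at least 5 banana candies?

The worst case stops just short of every target: 10 mango, 12 grape, all 26 watermelon, all 2 banana, 2 mint, 3 orange — 10 + 12 + 26 + 2 + 2 + 3 = 55 candies.
One more candy must push some flavor to its target, so 55 + 1 = 56.

56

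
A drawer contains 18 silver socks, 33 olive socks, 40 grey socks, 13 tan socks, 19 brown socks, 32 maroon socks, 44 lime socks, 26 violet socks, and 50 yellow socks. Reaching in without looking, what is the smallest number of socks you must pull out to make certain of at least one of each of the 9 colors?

The hardest color to obtain is tan: we could draw every other sock first — 275 − 13 = 262 socks — without a single tan one.
The next draw must be tan, so 262 + 1 = 263.

263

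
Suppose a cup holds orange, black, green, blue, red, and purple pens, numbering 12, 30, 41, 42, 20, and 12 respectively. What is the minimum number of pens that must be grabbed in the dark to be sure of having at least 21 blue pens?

136

The worst case draws every non-blue pen first: 12 + 30 + 41 + 20 + 12 = 115.
The next 21 draws are then forced to be blue, giving 115 + 21 = 136.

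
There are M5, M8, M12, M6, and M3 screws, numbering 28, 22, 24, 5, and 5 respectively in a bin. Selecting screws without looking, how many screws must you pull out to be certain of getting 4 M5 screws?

The worst case draws every non-M5 screw first: 22 + 24 + 5 + 5 = 56.
The next 4 draws are then forced to be M5, giving 56 + 4 = 60.

60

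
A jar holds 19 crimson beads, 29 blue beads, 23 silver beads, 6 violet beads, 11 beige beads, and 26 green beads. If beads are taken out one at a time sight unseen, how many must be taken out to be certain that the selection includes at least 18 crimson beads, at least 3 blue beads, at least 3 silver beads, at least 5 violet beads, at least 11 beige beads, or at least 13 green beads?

48

The worst case stops just short of every target: 17 crimson, 2 blue, 2 silver, 4 violet, 10 beige, 12 green — 17 + 2 + 2 + 4 + 10 + 12 = 47 beads.
One more bead must push some color to its target, so 47 + 1 = 48.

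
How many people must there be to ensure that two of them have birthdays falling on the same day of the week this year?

8

There are 7 days of the week acting as pigeonholes.
With 7 people we could place one in each, avoiding any repeat.
One more forces some class to hold 2, so 7 + 1 = 8.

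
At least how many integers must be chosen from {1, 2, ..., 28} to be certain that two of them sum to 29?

Partition {1, …, 28} into 14 pairs: {1,28}, {2,27}, …, {14,15}.
Choosing 14 integers — say the integers 1 through 14 — takes one from each pair and avoids the property.
Choosing 15 forces two into the same pair by pigeonhole, and those sum to 29. So 15.

15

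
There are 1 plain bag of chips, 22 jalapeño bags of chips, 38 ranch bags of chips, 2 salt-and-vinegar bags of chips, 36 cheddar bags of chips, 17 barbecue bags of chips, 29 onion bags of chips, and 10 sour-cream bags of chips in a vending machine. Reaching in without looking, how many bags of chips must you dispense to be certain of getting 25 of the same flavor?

Treat the 8 flavors as pigeonholes.
In the worst case we take at most 24 of each flavor, but all 1 plain, all 22 jalapeño, all 2 salt-and-vinegar, all 17 barbecue, and all 10 sour-cream (fewer than 24), giving 1 + 22 + 24 + 2 + 24 + 17 + 24 + 10 = 124.
One more bag of chips then forces some flavor to 25, so 124 + 1 = 125.

125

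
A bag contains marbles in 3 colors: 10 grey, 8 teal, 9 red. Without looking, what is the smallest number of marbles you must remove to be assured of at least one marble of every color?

The hardest color to obtain is teal: we could draw every other marble first — 27 − 8 = 19 marbles — without a single teal one.
The next draw must be teal, so 19 + 1 = 20.

20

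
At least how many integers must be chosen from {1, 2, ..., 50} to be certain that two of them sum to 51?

Partition {1, …, 50} into 25 pairs: {1,50}, {2,49}, …, {25,26}.
Choosing 25 integers — say the integers 1 through 25 — takes one from each pair and avoids the property.
Choosing 26 forces two into the same pair by pigeonhole, and those sum to 51. So 26.

26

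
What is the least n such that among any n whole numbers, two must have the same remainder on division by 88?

89

Two integers differ by a multiple of 88 exactly when they share a remainder mod 88.
There are 88 residue classes mod 88, so 88 integers can all lie in distinct classes.
One more integer must repeat a residue, giving a difference divisible by 88. So n = 88 + 1 = 89.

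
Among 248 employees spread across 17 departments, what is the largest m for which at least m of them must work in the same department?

15

If each of the 17 departments held at most 14, the total would be at most 17 × 14 = 238 < 248, a contradiction.
So at least one holds ⌈248/17⌉ = 15.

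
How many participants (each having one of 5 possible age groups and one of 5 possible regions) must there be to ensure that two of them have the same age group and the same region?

There are 5 × 5 = 25 (age group, region) combinations acting as pigeonholes.
With 25 participants we could place one in each, avoiding any repeat.
One more forces some (age group, region) pair to hold 2, so 25 + 1 = 26.

26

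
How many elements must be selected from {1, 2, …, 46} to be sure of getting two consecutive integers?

Partition {1, …, 46} into 23 pairs: {1,2}, {3,4}, …, {45,46}.
Choosing 23 integers — say the 23 even numbers 2, 4, …, 46 — takes one from each pair and avoids the property.
Choosing 24 forces two into the same pair by pigeonhole, and those are consecutive. So 24.

24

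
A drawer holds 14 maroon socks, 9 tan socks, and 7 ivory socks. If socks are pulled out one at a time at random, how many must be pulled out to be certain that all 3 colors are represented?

24

The hardest color to obtain is ivory: we could draw every other sock first — 30 − 7 = 23 socks — without a single ivory one.
The next draw must be ivory, so 23 + 1 = 24.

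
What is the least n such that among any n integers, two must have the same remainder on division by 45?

Two integers differ by a multiple of 45 exactly when they share a remainder mod 45.
There are 45 residue classes mod 45, so 45 integers can all lie in distinct classes.
One more integer must repeat a residue, giving a difference divisible by 45. So n = 45 + 1 = 46.

46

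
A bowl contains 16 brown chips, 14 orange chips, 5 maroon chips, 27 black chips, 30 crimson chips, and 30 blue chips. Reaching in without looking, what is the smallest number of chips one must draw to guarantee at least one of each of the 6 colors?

118

The hardest color to obtain is maroon: we could draw every other chip first — 122 − 5 = 117 chips — without a single maroon one.
The next draw must be maroon, so 117 + 1 = 118.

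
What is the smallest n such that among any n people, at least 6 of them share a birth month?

There are 12 months of the year acting as pigeonholes.
With 12 × 5 = 60 people we could place exactly 5 in each, with no class reaching 6.
One more forces some class to hold 6, so 60 + 1 = 61.

61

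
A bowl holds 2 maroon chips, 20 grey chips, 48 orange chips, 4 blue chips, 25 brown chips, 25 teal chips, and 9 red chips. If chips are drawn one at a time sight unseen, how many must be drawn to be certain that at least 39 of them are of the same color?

In the worst case we take at most 38 of each color, but all 2 maroon, all 20 grey, all 4 blue, all 25 brown, all 25 teal, and all 9 red (fewer than 38), giving 2 + 20 + 38 + 4 + 25 + 25 + 9 = 123.
One more chip then forces some color to 39, so 123 + 1 = 124.

124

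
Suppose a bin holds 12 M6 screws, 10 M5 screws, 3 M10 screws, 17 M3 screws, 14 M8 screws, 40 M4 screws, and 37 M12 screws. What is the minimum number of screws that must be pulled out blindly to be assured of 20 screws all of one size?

95

In the worst case we take at most 19 of each size, but all 12 M6, all 10 M5, all 3 M10, all 17 M3, and all 14 M8 (fewer than 19), giving 12 + 10 + 3 + 17 + 14 + 19 + 19 = 94.
One more screw then forces some size to 20, so 94 + 1 = 95.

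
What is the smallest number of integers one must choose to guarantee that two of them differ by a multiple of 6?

7

Two integers differ by a multiple of 6 exactly when they share a remainder mod 6.
There are 6 residue classes mod 6, so 6 integers can all lie in distinct classes.
One more integer must repeat a residue, giving a difference divisible by 6. So n = 6 + 1 = 7.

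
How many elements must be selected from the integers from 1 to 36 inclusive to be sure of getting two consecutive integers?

Partition {1, …, 36} into 18 pairs: {1,2}, {3,4}, …, {35,36}.
Choosing 18 integers — say the 18 even numbers 2, 4, …, 36 — takes one from each pair and avoids the property.
Choosing 19 forces two into the same pair by pigeonhole, and those are consecutive. So 19.

19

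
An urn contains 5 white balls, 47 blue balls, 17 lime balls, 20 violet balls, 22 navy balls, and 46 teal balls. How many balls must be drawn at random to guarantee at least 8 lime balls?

The worst case draws every non-lime ball first: 5 + 47 + 20 + 22 + 46 = 140.
The next 8 draws are then forced to be lime, giving 140 + 8 = 148.

148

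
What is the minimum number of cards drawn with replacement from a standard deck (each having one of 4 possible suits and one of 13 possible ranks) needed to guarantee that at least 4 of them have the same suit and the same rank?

157

There are 4 × 13 = 52 (suit, rank) combinations acting as pigeonholes.
With 52 × 3 = 156 cards drawn with replacement from a standard deck we could place exactly 3 in each, with no (suit, rank) pair reaching 4.
One more forces some (suit, rank) pair to hold 4, so 156 + 1 = 157.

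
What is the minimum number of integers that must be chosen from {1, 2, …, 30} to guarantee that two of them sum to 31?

Partition {1, …, 30} into 15 pairs: {1,30}, {2,29}, …, {15,16}.
Choosing 15 integers — say the integers 1 through 15 — takes one from each pair and avoids the property.
Choosing 16 forces two into the same pair by pigeonhole, and those sum to 31. So 16.

16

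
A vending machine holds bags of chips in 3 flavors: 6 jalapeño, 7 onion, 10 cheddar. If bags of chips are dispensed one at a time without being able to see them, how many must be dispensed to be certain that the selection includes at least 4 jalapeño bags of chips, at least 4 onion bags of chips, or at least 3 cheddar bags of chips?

9

The worst case stops just short of every target: 3 jalapeño, 3 onion, 2 cheddar — 3 + 3 + 2 = 8 bags of chips.
One more bag of chips must push some flavor to its target, so 8 + 1 = 9.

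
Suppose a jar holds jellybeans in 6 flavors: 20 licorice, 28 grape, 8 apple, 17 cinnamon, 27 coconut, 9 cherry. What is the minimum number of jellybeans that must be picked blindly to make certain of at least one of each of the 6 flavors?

102

The hardest flavor to obtain is apple: we could draw every other jellybean first — 109 − 8 = 101 jellybeans — without a single apple one.
The next draw must be apple, so 101 + 1 = 102.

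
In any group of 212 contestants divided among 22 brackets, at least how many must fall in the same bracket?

10

The 212 contestants fall into 22 brackets.
If each of the 22 brackets held at most 9, the total would be at most 22 × 9 = 198 < 212, a contradiction.
So at least one holds ⌈212/22⌉ = 10.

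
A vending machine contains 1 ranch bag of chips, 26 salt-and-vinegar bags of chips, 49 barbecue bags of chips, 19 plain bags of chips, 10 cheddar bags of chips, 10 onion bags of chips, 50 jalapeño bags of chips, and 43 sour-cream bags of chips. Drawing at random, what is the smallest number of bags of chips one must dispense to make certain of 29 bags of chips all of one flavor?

In the worst case we take at most 28 of each flavor, but all 1 ranch, all 26 salt-and-vinegar, all 19 plain, all 10 cheddar, and all 10 onion (fewer than 28), giving 1 + 26 + 28 + 19 + 10 + 10 + 28 + 28 = 150.
One more bag of chips then forces some flavor to 29, so 150 + 1 = 151.

151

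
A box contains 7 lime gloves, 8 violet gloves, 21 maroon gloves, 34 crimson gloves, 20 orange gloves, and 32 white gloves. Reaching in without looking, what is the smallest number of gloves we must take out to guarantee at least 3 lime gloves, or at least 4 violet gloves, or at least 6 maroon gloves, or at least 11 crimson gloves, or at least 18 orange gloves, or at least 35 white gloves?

The worst case stops just short of every target: 2 lime, 3 violet, 5 maroon, 10 crimson, 17 orange, all 32 white — 2 + 3 + 5 + 10 + 17 + 32 = 69 gloves.
One more glove must push some color to its target, so 69 + 1 = 70.

70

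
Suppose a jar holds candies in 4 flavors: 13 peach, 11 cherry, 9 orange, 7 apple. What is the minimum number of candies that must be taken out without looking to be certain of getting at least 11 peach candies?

38

The worst case draws every non-peach candy first: 11 + 9 + 7 = 27.
The next 11 draws are then forced to be peach, giving 27 + 11 = 38.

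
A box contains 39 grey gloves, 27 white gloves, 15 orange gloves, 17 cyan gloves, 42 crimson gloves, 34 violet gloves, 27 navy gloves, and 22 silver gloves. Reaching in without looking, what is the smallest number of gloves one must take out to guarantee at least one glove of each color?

The hardest color to obtain is orange: we could draw every other glove first — 223 − 15 = 208 gloves — without a single orange one.
The next draw must be orange, so 208 + 1 = 209.

209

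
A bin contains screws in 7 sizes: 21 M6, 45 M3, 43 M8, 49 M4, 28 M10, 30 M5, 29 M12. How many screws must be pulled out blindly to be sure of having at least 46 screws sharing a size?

242

Treat the 7 sizes as pigeonholes.
In the worst case we take at most 45 of each size, but all 21 M6, all 43 M8, all 28 M10, all 30 M5, and all 29 M12 (fewer than 45), giving 21 + 45 + 43 + 45 + 28 + 30 + 29 = 241.
One more screw then forces some size to 46, so 241 + 1 = 242.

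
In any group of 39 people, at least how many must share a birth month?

There are 12 months of the year, which serve as the pigeonholes.
If each of the 12 months of the year held at most 3, the total would be at most 12 × 3 = 36 < 39, a contradiction.
So at least one holds ⌈39/12⌉ = 4.

4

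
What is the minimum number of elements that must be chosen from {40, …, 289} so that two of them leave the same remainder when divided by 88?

89

Group the integers by remainder mod 88; there are 88 residue classes, each nonempty in this range.
Choosing one from each class (88 integers) avoids any shared remainder.
One more choice must repeat a class, so two differ by a multiple of 88. Hence 88 + 1 = 89.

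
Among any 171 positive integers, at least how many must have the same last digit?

There are 10 possible last digits, which serve as the pigeonholes.
If each of the 10 possible last digits held at most 17, the total would be at most 10 × 17 = 170 < 171, a contradiction.
So at least one holds ⌈171/10⌉ = 18.

18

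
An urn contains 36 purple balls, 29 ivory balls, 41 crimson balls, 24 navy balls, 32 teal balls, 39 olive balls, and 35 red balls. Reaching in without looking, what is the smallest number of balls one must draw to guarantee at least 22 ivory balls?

The worst case draws every non-ivory ball first: 36 + 41 + 24 + 32 + 39 + 35 = 207.
The next 22 draws are then forced to be ivory, giving 207 + 22 = 229.

229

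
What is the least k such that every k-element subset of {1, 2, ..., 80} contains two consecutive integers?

Partition {1, …, 80} into 40 pairs: {1,2}, {3,4}, …, {79,80}.
Choosing 40 integers — say the 40 even numbers 2, 4, …, 80 — takes one from each pair and avoids the property.
Choosing 41 forces two into the same pair by pigeonhole, and those are consecutive. So 41.

41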